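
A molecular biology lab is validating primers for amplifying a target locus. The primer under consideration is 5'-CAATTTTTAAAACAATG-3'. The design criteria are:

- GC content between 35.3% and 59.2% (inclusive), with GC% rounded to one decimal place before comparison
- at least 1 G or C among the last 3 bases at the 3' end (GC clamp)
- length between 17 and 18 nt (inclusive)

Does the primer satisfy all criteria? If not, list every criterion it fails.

Base counts: A=8, T=6, G=1, C=2 (length 17).
GC content: GC 3/17 = 17.6%, outside 35.3–59.2% ✗
GC clamp: 3' end ATG has 1 G/C ✓
length: length 17 ✓

Fails: GC content.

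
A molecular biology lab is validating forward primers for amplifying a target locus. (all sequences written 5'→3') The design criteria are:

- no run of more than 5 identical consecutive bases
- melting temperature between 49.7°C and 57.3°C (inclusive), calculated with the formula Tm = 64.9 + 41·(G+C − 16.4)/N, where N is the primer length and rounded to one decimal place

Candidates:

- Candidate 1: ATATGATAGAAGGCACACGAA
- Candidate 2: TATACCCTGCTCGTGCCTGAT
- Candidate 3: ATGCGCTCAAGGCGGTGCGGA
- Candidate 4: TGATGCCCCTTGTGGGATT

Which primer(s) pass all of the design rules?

Candidate 2 and Candidate 4.

Candidate 1 (21 nt, A=10 T=3 G=5 C=3): longest run = 2 ✓; Tm = 64.9 + 41·(8 − 16.4)/21 = 48.5°C, outside 49.7–57.3°C ✗ — fails.
Candidate 2 (21 nt, A=3 T=7 G=4 C=7): longest run = 3 ✓; Tm = 64.9 + 41·(11 − 16.4)/21 = 54.4°C ✓ — passes.
Candidate 3 (21 nt, A=4 T=3 G=9 C=5): longest run = 2 ✓; Tm = 64.9 + 41·(14 − 16.4)/21 = 60.2°C, outside 49.7–57.3°C ✗ — fails.
Candidate 4 (19 nt, A=2 T=7 G=6 C=4): longest run = 4 ✓; Tm = 64.9 + 41·(10 − 16.4)/19 = 51.1°C ✓ — passes.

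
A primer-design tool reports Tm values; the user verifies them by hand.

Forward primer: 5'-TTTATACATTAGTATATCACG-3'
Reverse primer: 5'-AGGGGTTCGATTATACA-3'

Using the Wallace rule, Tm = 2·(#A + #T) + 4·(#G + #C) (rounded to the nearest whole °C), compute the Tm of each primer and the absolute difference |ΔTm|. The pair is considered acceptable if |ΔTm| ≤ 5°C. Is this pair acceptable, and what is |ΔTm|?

Forward: A=7 T=9 G=2 C=3 → Tm = 2·16 + 4·5 = 52°C.
Reverse: A=5 T=5 G=5 C=2 → Tm = 2·10 + 4·7 = 48°C.
|ΔTm| = |52 − 48| = 4°C, ≤ 5°C.

|ΔTm| = 4°C; the pair is acceptable.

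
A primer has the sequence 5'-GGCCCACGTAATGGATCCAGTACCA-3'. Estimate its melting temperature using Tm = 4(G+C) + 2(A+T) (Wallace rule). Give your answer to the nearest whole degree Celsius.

Base counts: A=7, T=4, G=6, C=8 (length 25).
Tm = 2·(7+4) + 4·(6+8) = 2·11 + 4·14 = 22 + 56 = 78°C.

78°C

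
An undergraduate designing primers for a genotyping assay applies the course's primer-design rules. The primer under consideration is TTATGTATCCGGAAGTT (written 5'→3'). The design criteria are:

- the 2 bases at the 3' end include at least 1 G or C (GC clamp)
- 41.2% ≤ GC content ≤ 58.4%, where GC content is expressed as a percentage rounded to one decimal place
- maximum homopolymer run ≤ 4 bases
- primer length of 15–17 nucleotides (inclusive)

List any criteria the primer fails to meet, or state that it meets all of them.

Fails: GC clamp, GC content.

Base counts: A=4, T=7, G=4, C=2 (length 17).
GC clamp: 3' end TT has 0 G/C, need ≥1 ✗
GC content: GC 6/17 = 35.3%, outside 41.2–58.4% ✗
homopolymer run: longest run = 2 ✓
length: length 17 ✓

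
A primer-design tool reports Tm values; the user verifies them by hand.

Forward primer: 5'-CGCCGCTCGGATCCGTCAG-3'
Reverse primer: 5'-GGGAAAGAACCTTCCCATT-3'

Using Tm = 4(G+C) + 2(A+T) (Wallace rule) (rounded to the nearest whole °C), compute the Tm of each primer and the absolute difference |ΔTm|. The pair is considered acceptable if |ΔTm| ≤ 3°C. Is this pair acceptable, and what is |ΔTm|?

Forward: A=2 T=3 G=6 C=8 → Tm = 2·5 + 4·14 = 66°C.
Reverse: A=6 T=4 G=4 C=5 → Tm = 2·10 + 4·9 = 56°C.
|ΔTm| = |66 − 56| = 10°C, > 3°C.

|ΔTm| = 10°C; the pair is not acceptable.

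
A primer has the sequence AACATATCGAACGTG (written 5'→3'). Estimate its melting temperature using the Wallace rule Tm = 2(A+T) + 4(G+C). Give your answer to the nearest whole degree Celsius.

Base counts: A=6, T=3, G=3, C=3 (length 15).
Tm = 2·(6+3) + 4·(3+3) = 2·9 + 4·6 = 18 + 24 = 42°C.

42°C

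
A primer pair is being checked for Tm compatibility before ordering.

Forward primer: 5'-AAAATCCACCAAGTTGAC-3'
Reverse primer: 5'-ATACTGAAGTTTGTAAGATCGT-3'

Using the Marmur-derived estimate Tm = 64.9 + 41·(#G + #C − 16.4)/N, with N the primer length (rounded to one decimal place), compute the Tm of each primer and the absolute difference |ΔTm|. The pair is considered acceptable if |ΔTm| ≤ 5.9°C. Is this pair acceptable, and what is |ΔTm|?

|ΔTm| = 3.9°C; the pair is acceptable.

Forward: G+C = 7, N = 18 → Tm = 64.9 + 41·(7 − 16.4)/18 = 43.5°C.
Reverse: G+C = 7, N = 22 → Tm = 64.9 + 41·(7 − 16.4)/22 = 47.4°C.
|ΔTm| = |43.5 − 47.4| = 3.9°C, ≤ 5.9°C.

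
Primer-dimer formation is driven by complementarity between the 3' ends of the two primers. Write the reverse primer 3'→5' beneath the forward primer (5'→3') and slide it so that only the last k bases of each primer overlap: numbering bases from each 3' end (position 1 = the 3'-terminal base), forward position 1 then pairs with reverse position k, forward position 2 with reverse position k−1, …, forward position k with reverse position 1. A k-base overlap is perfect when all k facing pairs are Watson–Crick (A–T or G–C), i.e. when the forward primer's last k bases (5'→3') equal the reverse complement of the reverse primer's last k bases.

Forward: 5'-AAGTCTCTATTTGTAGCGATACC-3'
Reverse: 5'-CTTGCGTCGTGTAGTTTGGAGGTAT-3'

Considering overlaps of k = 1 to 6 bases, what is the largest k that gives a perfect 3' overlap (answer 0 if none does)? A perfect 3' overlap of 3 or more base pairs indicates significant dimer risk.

Longest perfect overlap: 5 complementary base pairs; significant dimer risk (threshold 3).

Last 6 bases (5'→3') — forward …GATACC, reverse …AGGTAT.
Reverse complement of the reverse primer's last 6 bases: ATACCT; its first k bases are the reverse complement of the reverse primer's last k bases, so a perfect k-base overlap needs the forward primer's last k bases to equal them.
Comparing (forward last k vs required): k=1: C vs A ✗; k=2: CC vs AT ✗; k=3: ACC vs ATA ✗; k=4: TACC vs ATAC ✗; k=5: ATACC vs ATACC ✓; k=6: GATACC vs ATACCT ✗.
Only k = 5 is perfect, so the longest perfect 3' overlap is 5.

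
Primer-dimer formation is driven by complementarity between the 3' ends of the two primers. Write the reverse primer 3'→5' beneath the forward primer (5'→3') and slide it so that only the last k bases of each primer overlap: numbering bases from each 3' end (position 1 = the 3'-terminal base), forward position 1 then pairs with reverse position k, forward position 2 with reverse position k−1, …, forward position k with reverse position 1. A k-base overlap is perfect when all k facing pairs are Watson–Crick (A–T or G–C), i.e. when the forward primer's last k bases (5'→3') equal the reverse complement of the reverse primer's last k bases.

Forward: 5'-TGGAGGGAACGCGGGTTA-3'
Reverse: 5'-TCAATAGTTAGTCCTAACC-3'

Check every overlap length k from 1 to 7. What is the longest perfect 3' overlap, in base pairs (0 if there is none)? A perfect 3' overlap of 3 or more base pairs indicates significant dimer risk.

Last 7 bases (5'→3') — forward …CGGGTTA, reverse …CCTAACC.
Reverse complement of the reverse primer's last 7 bases: GGTTAGG; its first k bases are the reverse complement of the reverse primer's last k bases, so a perfect k-base overlap needs the forward primer's last k bases to equal them.
Comparing (forward last k vs required): k=1: A vs G ✗; k=2: TA vs GG ✗; k=3: TTA vs GGT ✗; k=4: GTTA vs GGTT ✗; k=5: GGTTA vs GGTTA ✓; k=6: GGGTTA vs GGTTAG ✗; k=7: CGGGTTA vs GGTTAGG ✗.
Only k = 5 is perfect, so the longest perfect 3' overlap is 5.

Longest perfect overlap: 5 complementary base pairs; significant dimer risk (threshold 3).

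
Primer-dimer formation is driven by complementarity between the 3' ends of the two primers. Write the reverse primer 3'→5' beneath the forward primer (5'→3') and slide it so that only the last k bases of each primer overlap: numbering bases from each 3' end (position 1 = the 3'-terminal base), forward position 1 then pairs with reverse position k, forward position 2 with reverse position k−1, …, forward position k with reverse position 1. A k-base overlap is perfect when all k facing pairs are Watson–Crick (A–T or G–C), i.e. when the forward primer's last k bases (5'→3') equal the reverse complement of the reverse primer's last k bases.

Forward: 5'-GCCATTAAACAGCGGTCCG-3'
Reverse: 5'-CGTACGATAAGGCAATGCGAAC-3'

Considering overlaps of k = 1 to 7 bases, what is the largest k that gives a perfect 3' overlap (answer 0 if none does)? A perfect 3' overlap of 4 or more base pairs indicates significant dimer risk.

Last 7 bases (5'→3') — forward …CGGTCCG, reverse …TGCGAAC.
Reverse complement of the reverse primer's last 7 bases: GTTCGCA; its first k bases are the reverse complement of the reverse primer's last k bases, so a perfect k-base overlap needs the forward primer's last k bases to equal them.
Comparing (forward last k vs required): k=1: G vs G ✓; k=2: CG vs GT ✗; k=3: CCG vs GTT ✗; k=4: TCCG vs GTTC ✗; k=5: GTCCG vs GTTCG ✗; k=6: GGTCCG vs GTTCGC ✗; k=7: CGGTCCG vs GTTCGCA ✗.
Only k = 1 is perfect, so the longest perfect 3' overlap is 1.

Longest perfect overlap: 1 complementary base pair; below the dimer-risk threshold (threshold 4).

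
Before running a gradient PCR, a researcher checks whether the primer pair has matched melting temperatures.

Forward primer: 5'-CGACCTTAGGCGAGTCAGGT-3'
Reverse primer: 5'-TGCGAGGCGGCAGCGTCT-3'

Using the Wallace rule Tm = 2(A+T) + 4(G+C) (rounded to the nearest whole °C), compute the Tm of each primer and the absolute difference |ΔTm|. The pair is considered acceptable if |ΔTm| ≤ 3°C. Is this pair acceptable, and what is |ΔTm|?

|ΔTm| = 2°C; the pair is acceptable.

Forward: A=4 T=4 G=7 C=5 → Tm = 2·8 + 4·12 = 64°C.
Reverse: A=2 T=3 G=8 C=5 → Tm = 2·5 + 4·13 = 62°C.
|ΔTm| = |64 − 62| = 2°C, ≤ 3°C.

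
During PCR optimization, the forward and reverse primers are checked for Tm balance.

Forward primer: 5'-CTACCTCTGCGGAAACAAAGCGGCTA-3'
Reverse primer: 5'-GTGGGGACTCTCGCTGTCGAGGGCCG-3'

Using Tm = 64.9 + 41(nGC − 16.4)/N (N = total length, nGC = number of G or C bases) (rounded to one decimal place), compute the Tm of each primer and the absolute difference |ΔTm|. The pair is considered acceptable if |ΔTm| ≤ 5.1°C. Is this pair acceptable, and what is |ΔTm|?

Forward: G+C = 14, N = 26 → Tm = 64.9 + 41·(14 − 16.4)/26 = 61.1°C.
Reverse: G+C = 19, N = 26 → Tm = 64.9 + 41·(19 − 16.4)/26 = 69.0°C.
|ΔTm| = |61.1 − 69.0| = 7.9°C, > 5.1°C.

|ΔTm| = 7.9°C; the pair is not acceptable.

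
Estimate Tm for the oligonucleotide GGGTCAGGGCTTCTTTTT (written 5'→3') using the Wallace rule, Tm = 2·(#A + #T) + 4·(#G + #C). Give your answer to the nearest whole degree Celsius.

Base counts: A=1, T=8, G=6, C=3 (length 18).
Tm = 2·(1+8) + 4·(6+3) = 2·9 + 4·9 = 18 + 36 = 54°C.

54°C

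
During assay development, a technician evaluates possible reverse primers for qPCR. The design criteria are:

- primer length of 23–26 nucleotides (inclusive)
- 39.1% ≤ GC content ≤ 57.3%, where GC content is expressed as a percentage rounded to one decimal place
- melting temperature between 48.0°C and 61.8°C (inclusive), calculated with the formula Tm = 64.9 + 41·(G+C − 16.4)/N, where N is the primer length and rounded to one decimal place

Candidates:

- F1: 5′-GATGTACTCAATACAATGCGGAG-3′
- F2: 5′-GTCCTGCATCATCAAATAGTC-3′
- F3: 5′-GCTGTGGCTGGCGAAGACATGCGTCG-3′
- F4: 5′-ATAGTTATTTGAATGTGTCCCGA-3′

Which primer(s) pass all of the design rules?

F1 only.

F1 (23 nt, A=8 T=5 G=6 C=4): length 23 ✓; GC 10/23 = 43.5% ✓; Tm = 64.9 + 41·(10 − 16.4)/23 = 53.5°C ✓ — passes.
F2 (21 nt, A=6 T=6 G=3 C=6): length 21, outside 23–26 ✗; GC 9/21 = 42.9% ✓; Tm = 64.9 + 41·(9 − 16.4)/21 = 50.5°C ✓ — fails.
F3 (26 nt, A=4 T=5 G=11 C=6): length 26 ✓; GC 17/26 = 65.4%, outside 39.1–57.3% ✗; Tm = 64.9 + 41·(17 − 16.4)/26 = 65.8°C, outside 48.0–61.8°C ✗ — fails.
F4 (23 nt, A=6 T=9 G=5 C=3): length 23 ✓; GC 8/23 = 34.8%, outside 39.1–57.3% ✗; Tm = 64.9 + 41·(8 − 16.4)/23 = 49.9°C ✓ — fails.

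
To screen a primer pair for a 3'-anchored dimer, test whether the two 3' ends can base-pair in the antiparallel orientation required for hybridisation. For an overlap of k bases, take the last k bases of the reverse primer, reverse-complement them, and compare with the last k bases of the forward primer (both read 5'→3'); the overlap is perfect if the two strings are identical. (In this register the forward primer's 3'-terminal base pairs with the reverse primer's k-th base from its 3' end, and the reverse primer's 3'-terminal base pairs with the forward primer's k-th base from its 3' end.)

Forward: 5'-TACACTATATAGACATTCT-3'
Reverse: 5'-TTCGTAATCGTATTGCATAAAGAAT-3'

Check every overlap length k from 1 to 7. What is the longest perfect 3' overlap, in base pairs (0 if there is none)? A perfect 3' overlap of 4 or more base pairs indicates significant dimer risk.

Last 7 bases (5'→3') — forward …ACATTCT, reverse …AAAGAAT.
Reverse complement of the reverse primer's last 7 bases: ATTCTTT; its first k bases are the reverse complement of the reverse primer's last k bases, so a perfect k-base overlap needs the forward primer's last k bases to equal them.
Comparing (forward last k vs required): k=1: T vs A ✗; k=2: CT vs AT ✗; k=3: TCT vs ATT ✗; k=4: TTCT vs ATTC ✗; k=5: ATTCT vs ATTCT ✓; k=6: CATTCT vs ATTCTT ✗; k=7: ACATTCT vs ATTCTTT ✗.
Only k = 5 is perfect, so the longest perfect 3' overlap is 5.

Longest perfect overlap: 5 complementary base pairs; significant dimer risk (threshold 4).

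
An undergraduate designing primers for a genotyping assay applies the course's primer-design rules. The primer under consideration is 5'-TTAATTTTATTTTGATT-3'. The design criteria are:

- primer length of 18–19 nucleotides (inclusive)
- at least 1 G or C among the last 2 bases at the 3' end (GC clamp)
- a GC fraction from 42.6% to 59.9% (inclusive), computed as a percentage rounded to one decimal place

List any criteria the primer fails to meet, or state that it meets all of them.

Base counts: A=4, T=12, G=1, C=0 (length 17).
length: length 17, outside 18–19 ✗
GC clamp: 3' end TT has 0 G/C, need ≥1 ✗
GC content: GC 1/17 = 5.9%, outside 42.6–59.9% ✗

Fails: length, GC clamp, GC content.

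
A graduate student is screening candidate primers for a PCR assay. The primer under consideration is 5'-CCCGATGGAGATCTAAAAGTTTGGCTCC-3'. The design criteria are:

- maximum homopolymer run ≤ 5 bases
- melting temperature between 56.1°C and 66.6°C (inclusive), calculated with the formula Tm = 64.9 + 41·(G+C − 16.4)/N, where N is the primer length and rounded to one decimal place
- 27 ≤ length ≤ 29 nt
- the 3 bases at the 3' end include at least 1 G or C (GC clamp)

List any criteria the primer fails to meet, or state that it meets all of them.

Meets all criteria.

Base counts: A=7, T=7, G=7, C=7 (length 28).
homopolymer run: longest run = 4 ✓
Tm: Tm = 64.9 + 41·(14 − 16.4)/28 = 61.4°C ✓
length: length 28 ✓
GC clamp: 3' end TCC has 2 G/C ✓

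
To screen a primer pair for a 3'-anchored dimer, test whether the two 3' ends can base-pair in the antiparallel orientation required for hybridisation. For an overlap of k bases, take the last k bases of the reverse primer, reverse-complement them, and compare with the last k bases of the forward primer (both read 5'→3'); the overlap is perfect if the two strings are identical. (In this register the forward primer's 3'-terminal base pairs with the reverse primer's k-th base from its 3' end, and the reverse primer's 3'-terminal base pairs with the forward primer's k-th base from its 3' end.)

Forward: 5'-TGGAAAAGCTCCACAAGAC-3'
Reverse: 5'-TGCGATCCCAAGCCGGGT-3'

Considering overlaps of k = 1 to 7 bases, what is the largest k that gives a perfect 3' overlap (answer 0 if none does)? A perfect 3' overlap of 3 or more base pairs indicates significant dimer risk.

Last 7 bases (5'→3') — forward …ACAAGAC, reverse …GCCGGGT.
Reverse complement of the reverse primer's last 7 bases: ACCCGGC; its first k bases are the reverse complement of the reverse primer's last k bases, so a perfect k-base overlap needs the forward primer's last k bases to equal them.
Comparing (forward last k vs required): k=1: C vs A ✗; k=2: AC vs AC ✓; k=3: GAC vs ACC ✗; k=4: AGAC vs ACCC ✗; k=5: AAGAC vs ACCCG ✗; k=6: CAAGAC vs ACCCGG ✗; k=7: ACAAGAC vs ACCCGGC ✗.
Only k = 2 is perfect, so the longest perfect 3' overlap is 2.

Longest perfect overlap: 2 complementary base pairs; below the dimer-risk threshold (threshold 3).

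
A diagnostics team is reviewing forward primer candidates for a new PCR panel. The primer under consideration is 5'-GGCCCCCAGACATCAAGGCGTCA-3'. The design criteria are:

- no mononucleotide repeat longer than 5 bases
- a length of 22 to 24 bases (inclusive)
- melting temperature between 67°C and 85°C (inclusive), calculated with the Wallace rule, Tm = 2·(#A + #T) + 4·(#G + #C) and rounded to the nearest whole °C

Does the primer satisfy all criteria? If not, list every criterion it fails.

Meets all criteria.

Base counts: A=6, T=2, G=6, C=9 (length 23).
homopolymer run: longest run = 5 ✓
length: length 23 ✓
Tm: Tm = 2·8 + 4·15 = 76°C ✓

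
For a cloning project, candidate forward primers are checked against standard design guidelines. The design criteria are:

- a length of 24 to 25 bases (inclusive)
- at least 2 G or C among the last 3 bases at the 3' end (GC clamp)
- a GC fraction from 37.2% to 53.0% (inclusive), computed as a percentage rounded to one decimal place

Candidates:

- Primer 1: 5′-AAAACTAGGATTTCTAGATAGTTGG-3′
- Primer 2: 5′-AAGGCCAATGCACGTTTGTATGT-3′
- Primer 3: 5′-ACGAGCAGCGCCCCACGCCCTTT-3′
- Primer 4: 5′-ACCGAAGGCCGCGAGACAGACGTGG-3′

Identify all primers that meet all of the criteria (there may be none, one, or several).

None of the candidates satisfy all criteria.

Primer 1 (25 nt, A=9 T=8 G=6 C=2): length 25 ✓; 3' end TGG has 2 G/C ✓; GC 8/25 = 32.0%, outside 37.2–53.0% ✗ — fails.
Primer 2 (23 nt, A=6 T=7 G=6 C=4): length 23, outside 24–25 ✗; 3' end TGT has 1 G/C, need ≥2 ✗; GC 10/23 = 43.5% ✓ — fails.
Primer 3 (23 nt, A=4 T=3 G=5 C=11): length 23, outside 24–25 ✗; 3' end TTT has 0 G/C, need ≥2 ✗; GC 16/23 = 69.6%, outside 37.2–53.0% ✗ — fails.
Primer 4 (25 nt, A=7 T=1 G=10 C=7): length 25 ✓; 3' end TGG has 2 G/C ✓; GC 17/25 = 68.0%, outside 37.2–53.0% ✗ — fails.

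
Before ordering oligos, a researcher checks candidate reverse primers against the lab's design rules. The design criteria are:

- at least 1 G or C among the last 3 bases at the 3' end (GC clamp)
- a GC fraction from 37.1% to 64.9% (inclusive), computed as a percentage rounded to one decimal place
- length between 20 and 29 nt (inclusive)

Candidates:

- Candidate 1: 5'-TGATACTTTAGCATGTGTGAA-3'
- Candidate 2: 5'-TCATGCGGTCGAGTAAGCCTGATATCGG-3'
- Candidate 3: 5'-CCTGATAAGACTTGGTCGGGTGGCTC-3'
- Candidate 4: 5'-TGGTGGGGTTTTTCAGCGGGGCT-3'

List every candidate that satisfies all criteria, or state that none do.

Candidate 2, Candidate 3 and Candidate 4.

Candidate 1 (21 nt, A=6 T=8 G=5 C=2): 3' end GAA has 1 G/C ✓; GC 7/21 = 33.3%, outside 37.1–64.9% ✗; length 21 ✓ — fails.
Candidate 2 (28 nt, A=6 T=7 G=9 C=6): 3' end CGG has 3 G/C ✓; GC 15/28 = 53.6% ✓; length 28 ✓ — passes.
Candidate 3 (26 nt, A=4 T=7 G=9 C=6): 3' end CTC has 2 G/C ✓; GC 15/26 = 57.7% ✓; length 26 ✓ — passes.
Candidate 4 (23 nt, A=1 T=8 G=11 C=3): 3' end GCT has 2 G/C ✓; GC 14/23 = 60.9% ✓; length 23 ✓ — passes.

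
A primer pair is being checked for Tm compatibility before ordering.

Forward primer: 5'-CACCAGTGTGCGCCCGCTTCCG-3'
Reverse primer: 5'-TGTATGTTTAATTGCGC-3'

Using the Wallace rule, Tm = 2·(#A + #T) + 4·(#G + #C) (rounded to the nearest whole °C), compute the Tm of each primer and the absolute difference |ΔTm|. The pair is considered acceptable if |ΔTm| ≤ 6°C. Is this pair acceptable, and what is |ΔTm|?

Forward: A=2 T=4 G=6 C=10 → Tm = 2·6 + 4·16 = 76°C.
Reverse: A=3 T=8 G=4 C=2 → Tm = 2·11 + 4·6 = 46°C.
|ΔTm| = |76 − 46| = 30°C, > 6°C.

|ΔTm| = 30°C; the pair is not acceptable.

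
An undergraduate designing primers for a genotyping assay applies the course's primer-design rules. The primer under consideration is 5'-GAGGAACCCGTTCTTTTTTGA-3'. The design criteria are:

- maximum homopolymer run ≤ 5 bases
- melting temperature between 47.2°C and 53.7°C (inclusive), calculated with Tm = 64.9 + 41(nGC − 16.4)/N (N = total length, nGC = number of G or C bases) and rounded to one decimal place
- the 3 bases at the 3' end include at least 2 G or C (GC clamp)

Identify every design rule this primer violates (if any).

Base counts: A=4, T=8, G=5, C=4 (length 21).
homopolymer run: longest run = 6, exceeds 5 ✗
Tm: Tm = 64.9 + 41·(9 − 16.4)/21 = 50.5°C ✓
GC clamp: 3' end TGA has 1 G/C, need ≥2 ✗

Fails: homopolymer run, GC clamp.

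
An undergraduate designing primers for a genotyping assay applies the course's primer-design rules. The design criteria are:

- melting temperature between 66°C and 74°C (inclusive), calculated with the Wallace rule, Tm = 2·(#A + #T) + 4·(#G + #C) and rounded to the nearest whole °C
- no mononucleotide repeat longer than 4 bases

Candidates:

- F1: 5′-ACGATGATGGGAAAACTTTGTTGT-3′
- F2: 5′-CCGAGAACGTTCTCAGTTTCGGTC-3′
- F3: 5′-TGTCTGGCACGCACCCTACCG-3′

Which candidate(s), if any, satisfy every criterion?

F1 (24 nt, A=7 T=8 G=7 C=2): Tm = 2·15 + 4·9 = 66°C ✓; longest run = 4 ✓ — passes.
F2 (24 nt, A=4 T=7 G=6 C=7): Tm = 2·11 + 4·13 = 74°C ✓; longest run = 3 ✓ — passes.
F3 (21 nt, A=3 T=4 G=5 C=9): Tm = 2·7 + 4·14 = 70°C ✓; longest run = 3 ✓ — passes.

F1, F2 and F3.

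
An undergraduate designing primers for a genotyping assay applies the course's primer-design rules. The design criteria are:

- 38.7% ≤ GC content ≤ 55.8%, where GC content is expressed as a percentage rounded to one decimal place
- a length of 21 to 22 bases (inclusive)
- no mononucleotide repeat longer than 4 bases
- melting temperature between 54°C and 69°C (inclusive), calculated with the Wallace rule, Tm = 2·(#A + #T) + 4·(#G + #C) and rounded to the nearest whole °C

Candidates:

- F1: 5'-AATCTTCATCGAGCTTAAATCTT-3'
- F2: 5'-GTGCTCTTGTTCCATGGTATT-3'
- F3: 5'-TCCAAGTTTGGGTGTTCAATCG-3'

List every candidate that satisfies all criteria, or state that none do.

F1 (23 nt, A=7 T=9 G=2 C=5): GC 7/23 = 30.4%, outside 38.7–55.8% ✗; length 23, outside 21–22 ✗; longest run = 3 ✓; Tm = 2·16 + 4·7 = 60°C ✓ — fails.
F2 (21 nt, A=2 T=10 G=5 C=4): GC 9/21 = 42.9% ✓; length 21 ✓; longest run = 2 ✓; Tm = 2·12 + 4·9 = 60°C ✓ — passes.
F3 (22 nt, A=4 T=8 G=6 C=4): GC 10/22 = 45.5% ✓; length 22 ✓; longest run = 3 ✓; Tm = 2·12 + 4·10 = 64°C ✓ — passes.

F2 and F3.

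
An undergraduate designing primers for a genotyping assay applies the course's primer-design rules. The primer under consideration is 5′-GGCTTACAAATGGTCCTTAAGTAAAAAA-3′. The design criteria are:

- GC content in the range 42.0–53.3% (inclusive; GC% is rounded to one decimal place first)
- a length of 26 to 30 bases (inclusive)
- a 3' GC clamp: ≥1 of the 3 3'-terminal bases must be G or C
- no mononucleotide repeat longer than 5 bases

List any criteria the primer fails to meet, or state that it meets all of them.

Fails: GC content, GC clamp, homopolymer run.

Base counts: A=12, T=7, G=5, C=4 (length 28).
GC content: GC 9/28 = 32.1%, outside 42.0–53.3% ✗
length: length 28 ✓
GC clamp: 3' end AAA has 0 G/C, need ≥1 ✗
homopolymer run: longest run = 6, exceeds 5 ✗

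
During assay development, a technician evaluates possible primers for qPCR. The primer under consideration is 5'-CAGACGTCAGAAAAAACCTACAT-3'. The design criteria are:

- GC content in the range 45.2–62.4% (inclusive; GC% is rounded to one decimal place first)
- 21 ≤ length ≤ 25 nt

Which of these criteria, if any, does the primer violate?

Base counts: A=11, T=3, G=3, C=6 (length 23).
GC content: GC 9/23 = 39.1%, outside 45.2–62.4% ✗
length: length 23 ✓

Fails: GC content.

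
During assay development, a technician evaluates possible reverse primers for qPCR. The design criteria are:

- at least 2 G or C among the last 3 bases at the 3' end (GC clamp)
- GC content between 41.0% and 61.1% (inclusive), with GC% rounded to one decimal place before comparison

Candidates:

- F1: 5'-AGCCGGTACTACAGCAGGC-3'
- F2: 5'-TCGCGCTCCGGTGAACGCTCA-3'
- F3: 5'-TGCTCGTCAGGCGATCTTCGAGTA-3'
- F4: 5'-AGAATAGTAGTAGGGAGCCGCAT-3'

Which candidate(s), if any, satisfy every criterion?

F1 (19 nt, A=5 T=2 G=6 C=6): 3' end GGC has 3 G/C ✓; GC 12/19 = 63.2%, outside 41.0–61.1% ✗ — fails.
F2 (21 nt, A=3 T=4 G=6 C=8): 3' end TCA has 1 G/C, need ≥2 ✗; GC 14/21 = 66.7%, outside 41.0–61.1% ✗ — fails.
F3 (24 nt, A=4 T=7 G=7 C=6): 3' end GTA has 1 G/C, need ≥2 ✗; GC 13/24 = 54.2% ✓ — fails.
F4 (23 nt, A=8 T=4 G=8 C=3): 3' end CAT has 1 G/C, need ≥2 ✗; GC 11/23 = 47.8% ✓ — fails.

None of the candidates satisfy all criteria.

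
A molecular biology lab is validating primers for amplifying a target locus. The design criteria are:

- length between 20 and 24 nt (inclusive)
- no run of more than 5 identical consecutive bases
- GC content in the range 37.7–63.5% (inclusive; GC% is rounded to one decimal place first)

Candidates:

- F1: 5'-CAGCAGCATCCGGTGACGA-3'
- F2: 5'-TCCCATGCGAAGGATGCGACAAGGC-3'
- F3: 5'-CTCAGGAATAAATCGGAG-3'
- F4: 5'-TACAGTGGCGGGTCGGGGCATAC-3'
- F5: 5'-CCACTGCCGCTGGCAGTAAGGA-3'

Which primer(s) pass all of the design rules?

None of the candidates satisfy all criteria.

F1 (19 nt, A=5 T=2 G=6 C=6): length 19, outside 20–24 ✗; longest run = 2 ✓; GC 12/19 = 63.2% ✓ — fails.
F2 (25 nt, A=7 T=3 G=8 C=7): length 25, outside 20–24 ✗; longest run = 3 ✓; GC 15/25 = 60.0% ✓ — fails.
F3 (18 nt, A=7 T=3 G=5 C=3): length 18, outside 20–24 ✗; longest run = 3 ✓; GC 8/18 = 44.4% ✓ — fails.
F4 (23 nt, A=4 T=4 G=10 C=5): length 23 ✓; longest run = 4 ✓; GC 15/23 = 65.2%, outside 37.7–63.5% ✗ — fails.
F5 (22 nt, A=5 T=3 G=7 C=7): length 22 ✓; longest run = 2 ✓; GC 14/22 = 63.6%, outside 37.7–63.5% ✗ — fails.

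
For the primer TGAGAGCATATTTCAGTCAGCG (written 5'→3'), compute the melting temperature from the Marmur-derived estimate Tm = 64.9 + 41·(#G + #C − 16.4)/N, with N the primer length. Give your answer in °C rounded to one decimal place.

Base counts: A=6, T=6, G=6, C=4; G+C = 10, N = 22.
Tm = 64.9 + 41·(10 − 16.4)/22 = 64.9 + -262.40/22 = 53.0°C.

53.0°C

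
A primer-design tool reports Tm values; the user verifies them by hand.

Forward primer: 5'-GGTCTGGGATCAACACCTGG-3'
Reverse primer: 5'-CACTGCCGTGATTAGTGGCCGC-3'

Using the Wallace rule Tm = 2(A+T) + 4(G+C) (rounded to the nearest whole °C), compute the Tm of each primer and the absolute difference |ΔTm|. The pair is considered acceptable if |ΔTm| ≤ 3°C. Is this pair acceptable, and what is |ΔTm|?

|ΔTm| = 8°C; the pair is not acceptable.

Forward: A=4 T=4 G=7 C=5 → Tm = 2·8 + 4·12 = 64°C.
Reverse: A=3 T=5 G=7 C=7 → Tm = 2·8 + 4·14 = 72°C.
|ΔTm| = |64 − 72| = 8°C, > 3°C.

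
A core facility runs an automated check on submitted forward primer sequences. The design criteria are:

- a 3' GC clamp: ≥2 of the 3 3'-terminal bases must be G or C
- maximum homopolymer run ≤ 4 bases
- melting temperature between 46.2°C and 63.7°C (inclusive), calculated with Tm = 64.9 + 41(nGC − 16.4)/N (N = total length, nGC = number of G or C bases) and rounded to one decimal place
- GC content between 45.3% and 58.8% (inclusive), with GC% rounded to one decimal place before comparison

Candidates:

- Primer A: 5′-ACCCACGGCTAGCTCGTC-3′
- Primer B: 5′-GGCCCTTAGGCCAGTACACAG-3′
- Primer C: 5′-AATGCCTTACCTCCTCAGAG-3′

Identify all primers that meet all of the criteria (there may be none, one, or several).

Primer C only.

Primer A (18 nt, A=3 T=3 G=4 C=8): 3' end GTC has 2 G/C ✓; longest run = 3 ✓; Tm = 64.9 + 41·(12 − 16.4)/18 = 54.9°C ✓; GC 12/18 = 66.7%, outside 45.3–58.8% ✗ — fails.
Primer B (21 nt, A=5 T=3 G=6 C=7): 3' end CAG has 2 G/C ✓; longest run = 3 ✓; Tm = 64.9 + 41·(13 − 16.4)/21 = 58.3°C ✓; GC 13/21 = 61.9%, outside 45.3–58.8% ✗ — fails.
Primer C (20 nt, A=5 T=5 G=3 C=7): 3' end GAG has 2 G/C ✓; longest run = 2 ✓; Tm = 64.9 + 41·(10 − 16.4)/20 = 51.8°C ✓; GC 10/20 = 50.0% ✓ — passes.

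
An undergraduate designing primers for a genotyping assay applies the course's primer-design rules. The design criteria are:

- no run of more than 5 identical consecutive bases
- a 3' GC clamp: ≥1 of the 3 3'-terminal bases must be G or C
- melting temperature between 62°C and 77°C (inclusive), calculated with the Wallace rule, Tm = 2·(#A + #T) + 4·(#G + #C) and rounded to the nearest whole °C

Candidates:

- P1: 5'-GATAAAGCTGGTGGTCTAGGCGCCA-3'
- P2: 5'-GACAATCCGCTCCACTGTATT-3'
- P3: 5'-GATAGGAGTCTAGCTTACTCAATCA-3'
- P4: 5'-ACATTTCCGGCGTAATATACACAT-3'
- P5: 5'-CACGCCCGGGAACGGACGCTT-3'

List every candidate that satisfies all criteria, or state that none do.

P3, P4 and P5.

P1 (25 nt, A=6 T=5 G=9 C=5): longest run = 3 ✓; 3' end CCA has 2 G/C ✓; Tm = 2·11 + 4·14 = 78°C, outside 62–77°C ✗ — fails.
P2 (21 nt, A=5 T=6 G=3 C=7): longest run = 2 ✓; 3' end ATT has 0 G/C, need ≥1 ✗; Tm = 2·11 + 4·10 = 62°C ✓ — fails.
P3 (25 nt, A=8 T=7 G=5 C=5): longest run = 2 ✓; 3' end TCA has 1 G/C ✓; Tm = 2·15 + 4·10 = 70°C ✓ — passes.
P4 (24 nt, A=8 T=7 G=3 C=6): longest run = 3 ✓; 3' end CAT has 1 G/C ✓; Tm = 2·15 + 4·9 = 66°C ✓ — passes.
P5 (21 nt, A=4 T=2 G=7 C=8): longest run = 3 ✓; 3' end CTT has 1 G/C ✓; Tm = 2·6 + 4·15 = 72°C ✓ — passes.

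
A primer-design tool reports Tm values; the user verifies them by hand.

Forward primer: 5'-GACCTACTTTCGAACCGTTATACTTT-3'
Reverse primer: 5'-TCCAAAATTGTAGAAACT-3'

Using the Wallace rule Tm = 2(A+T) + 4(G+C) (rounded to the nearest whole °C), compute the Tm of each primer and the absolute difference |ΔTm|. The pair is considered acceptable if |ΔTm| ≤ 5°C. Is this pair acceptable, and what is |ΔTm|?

|ΔTm| = 26°C; the pair is not acceptable.

Forward: A=6 T=10 G=3 C=7 → Tm = 2·16 + 4·10 = 72°C.
Reverse: A=8 T=5 G=2 C=3 → Tm = 2·13 + 4·5 = 46°C.
|ΔTm| = |72 − 46| = 26°C, > 5°C.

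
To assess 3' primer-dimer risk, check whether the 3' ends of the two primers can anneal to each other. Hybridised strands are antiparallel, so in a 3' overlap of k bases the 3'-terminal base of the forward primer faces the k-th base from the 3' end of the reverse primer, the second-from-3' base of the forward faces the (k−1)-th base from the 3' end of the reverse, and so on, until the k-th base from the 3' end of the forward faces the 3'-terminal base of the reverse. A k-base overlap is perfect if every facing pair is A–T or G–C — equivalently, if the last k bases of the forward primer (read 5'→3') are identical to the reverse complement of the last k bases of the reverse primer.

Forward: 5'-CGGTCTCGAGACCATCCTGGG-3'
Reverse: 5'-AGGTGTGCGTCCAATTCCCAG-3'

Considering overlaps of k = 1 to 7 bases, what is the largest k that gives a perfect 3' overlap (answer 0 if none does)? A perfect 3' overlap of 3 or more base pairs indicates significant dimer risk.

Last 7 bases (5'→3') — forward …TCCTGGG, reverse …TTCCCAG.
Reverse complement of the reverse primer's last 7 bases: CTGGGAA; its first k bases are the reverse complement of the reverse primer's last k bases, so a perfect k-base overlap needs the forward primer's last k bases to equal them.
Comparing (forward last k vs required): k=1: G vs C ✗; k=2: GG vs CT ✗; k=3: GGG vs CTG ✗; k=4: TGGG vs CTGG ✗; k=5: CTGGG vs CTGGG ✓; k=6: CCTGGG vs CTGGGA ✗; k=7: TCCTGGG vs CTGGGAA ✗.
Only k = 5 is perfect, so the longest perfect 3' overlap is 5.

Longest perfect overlap: 5 complementary base pairs; significant dimer risk (threshold 3).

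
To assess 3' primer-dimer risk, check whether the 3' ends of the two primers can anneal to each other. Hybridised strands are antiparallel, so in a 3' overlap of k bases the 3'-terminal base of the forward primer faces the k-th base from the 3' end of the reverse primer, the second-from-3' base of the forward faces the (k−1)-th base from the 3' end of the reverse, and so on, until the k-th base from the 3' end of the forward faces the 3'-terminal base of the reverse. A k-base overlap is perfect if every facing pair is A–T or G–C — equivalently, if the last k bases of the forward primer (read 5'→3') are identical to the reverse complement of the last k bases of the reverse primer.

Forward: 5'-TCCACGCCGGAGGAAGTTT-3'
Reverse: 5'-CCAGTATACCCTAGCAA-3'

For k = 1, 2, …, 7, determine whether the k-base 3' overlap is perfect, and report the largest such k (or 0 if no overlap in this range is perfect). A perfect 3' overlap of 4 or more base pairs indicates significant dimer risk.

Longest perfect overlap: 2 complementary base pairs; below the dimer-risk threshold (threshold 4).

Last 7 bases (5'→3') — forward …GAAGTTT, reverse …CTAGCAA.
Reverse complement of the reverse primer's last 7 bases: TTGCTAG; its first k bases are the reverse complement of the reverse primer's last k bases, so a perfect k-base overlap needs the forward primer's last k bases to equal them.
Comparing (forward last k vs required): k=1: T vs T ✓; k=2: TT vs TT ✓; k=3: TTT vs TTG ✗; k=4: GTTT vs TTGC ✗; k=5: AGTTT vs TTGCT ✗; k=6: AAGTTT vs TTGCTA ✗; k=7: GAAGTTT vs TTGCTAG ✗.
Perfect overlaps at k = 1, 2; the largest is 2.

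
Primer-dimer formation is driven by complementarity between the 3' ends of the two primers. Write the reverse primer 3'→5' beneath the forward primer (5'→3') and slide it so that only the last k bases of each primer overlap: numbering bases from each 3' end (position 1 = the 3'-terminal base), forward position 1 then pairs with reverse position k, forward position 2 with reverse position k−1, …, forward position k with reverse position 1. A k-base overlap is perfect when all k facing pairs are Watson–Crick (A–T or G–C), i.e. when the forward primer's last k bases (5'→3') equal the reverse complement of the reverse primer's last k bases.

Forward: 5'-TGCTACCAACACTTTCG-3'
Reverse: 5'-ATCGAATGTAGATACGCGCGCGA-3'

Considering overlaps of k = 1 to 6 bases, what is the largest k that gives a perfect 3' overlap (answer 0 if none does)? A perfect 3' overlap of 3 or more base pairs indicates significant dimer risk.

Last 6 bases (5'→3') — forward …CTTTCG, reverse …GCGCGA.
Reverse complement of the reverse primer's last 6 bases: TCGCGC; its first k bases are the reverse complement of the reverse primer's last k bases, so a perfect k-base overlap needs the forward primer's last k bases to equal them.
Comparing (forward last k vs required): k=1: G vs T ✗; k=2: CG vs TC ✗; k=3: TCG vs TCG ✓; k=4: TTCG vs TCGC ✗; k=5: TTTCG vs TCGCG ✗; k=6: CTTTCG vs TCGCGC ✗.
Only k = 3 is perfect, so the longest perfect 3' overlap is 3.

Longest perfect overlap: 3 complementary base pairs; significant dimer risk (threshold 3).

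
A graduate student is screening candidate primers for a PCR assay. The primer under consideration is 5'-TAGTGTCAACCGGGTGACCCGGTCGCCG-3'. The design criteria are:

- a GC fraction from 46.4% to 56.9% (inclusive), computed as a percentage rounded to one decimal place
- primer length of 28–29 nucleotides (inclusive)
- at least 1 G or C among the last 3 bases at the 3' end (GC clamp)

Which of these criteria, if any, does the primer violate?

Base counts: A=4, T=5, G=10, C=9 (length 28).
GC content: GC 19/28 = 67.9%, outside 46.4–56.9% ✗
length: length 28 ✓
GC clamp: 3' end CCG has 3 G/C ✓

Fails: GC content.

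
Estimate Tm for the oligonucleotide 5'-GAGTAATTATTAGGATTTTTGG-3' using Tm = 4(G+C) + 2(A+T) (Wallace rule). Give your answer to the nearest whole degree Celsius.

Base counts: A=6, T=10, G=6, C=0 (length 22).
Tm = 2·(6+10) + 4·(6+0) = 2·16 + 4·6 = 32 + 24 = 56°C.

56°C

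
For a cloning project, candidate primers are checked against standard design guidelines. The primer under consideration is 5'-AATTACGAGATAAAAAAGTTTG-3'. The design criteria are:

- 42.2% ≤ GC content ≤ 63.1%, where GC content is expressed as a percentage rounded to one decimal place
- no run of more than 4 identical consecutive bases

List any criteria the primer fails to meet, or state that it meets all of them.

Fails: GC content, homopolymer run.

Base counts: A=11, T=6, G=4, C=1 (length 22).
GC content: GC 5/22 = 22.7%, outside 42.2–63.1% ✗
homopolymer run: longest run = 6, exceeds 4 ✗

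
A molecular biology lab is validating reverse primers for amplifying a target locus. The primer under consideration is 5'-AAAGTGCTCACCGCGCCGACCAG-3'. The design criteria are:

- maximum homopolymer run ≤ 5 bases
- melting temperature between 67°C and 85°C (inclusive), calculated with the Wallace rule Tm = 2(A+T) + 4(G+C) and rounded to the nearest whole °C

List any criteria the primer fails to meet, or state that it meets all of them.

Meets all criteria.

Base counts: A=6, T=2, G=6, C=9 (length 23).
homopolymer run: longest run = 3 ✓
Tm: Tm = 2·8 + 4·15 = 76°C ✓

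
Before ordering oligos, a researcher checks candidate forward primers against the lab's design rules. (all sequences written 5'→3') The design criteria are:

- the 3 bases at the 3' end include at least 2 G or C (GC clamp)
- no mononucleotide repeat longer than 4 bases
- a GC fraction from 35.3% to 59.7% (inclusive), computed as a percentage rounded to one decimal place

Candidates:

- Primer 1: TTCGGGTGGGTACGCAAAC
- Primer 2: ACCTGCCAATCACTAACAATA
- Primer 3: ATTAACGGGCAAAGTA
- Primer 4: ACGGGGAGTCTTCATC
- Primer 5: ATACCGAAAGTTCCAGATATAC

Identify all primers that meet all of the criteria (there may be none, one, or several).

None of the candidates satisfy all criteria.

Primer 1 (19 nt, A=4 T=4 G=7 C=4): 3' end AAC has 1 G/C, need ≥2 ✗; longest run = 3 ✓; GC 11/19 = 57.9% ✓ — fails.
Primer 2 (21 nt, A=9 T=4 G=1 C=7): 3' end ATA has 0 G/C, need ≥2 ✗; longest run = 2 ✓; GC 8/21 = 38.1% ✓ — fails.
Primer 3 (16 nt, A=7 T=3 G=4 C=2): 3' end GTA has 1 G/C, need ≥2 ✗; longest run = 3 ✓; GC 6/16 = 37.5% ✓ — fails.
Primer 4 (16 nt, A=3 T=4 G=5 C=4): 3' end ATC has 1 G/C, need ≥2 ✗; longest run = 4 ✓; GC 9/16 = 56.3% ✓ — fails.
Primer 5 (22 nt, A=9 T=5 G=3 C=5): 3' end TAC has 1 G/C, need ≥2 ✗; longest run = 3 ✓; GC 8/22 = 36.4% ✓ — fails.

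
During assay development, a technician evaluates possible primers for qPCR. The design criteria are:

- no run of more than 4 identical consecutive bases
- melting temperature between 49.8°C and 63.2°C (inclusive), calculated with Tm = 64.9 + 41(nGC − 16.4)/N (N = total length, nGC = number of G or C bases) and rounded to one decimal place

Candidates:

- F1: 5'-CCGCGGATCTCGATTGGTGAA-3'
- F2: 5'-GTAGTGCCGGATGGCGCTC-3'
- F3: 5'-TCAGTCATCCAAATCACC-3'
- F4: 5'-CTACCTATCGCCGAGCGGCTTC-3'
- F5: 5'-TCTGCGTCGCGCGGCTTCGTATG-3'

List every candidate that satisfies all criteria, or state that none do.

F1 (21 nt, A=4 T=5 G=7 C=5): longest run = 2 ✓; Tm = 64.9 + 41·(12 − 16.4)/21 = 56.3°C ✓ — passes.
F2 (19 nt, A=2 T=4 G=8 C=5): longest run = 2 ✓; Tm = 64.9 + 41·(13 − 16.4)/19 = 57.6°C ✓ — passes.
F3 (18 nt, A=6 T=4 G=1 C=7): longest run = 3 ✓; Tm = 64.9 + 41·(8 − 16.4)/18 = 45.8°C, outside 49.8–63.2°C ✗ — fails.
F4 (22 nt, A=3 T=5 G=5 C=9): longest run = 2 ✓; Tm = 64.9 + 41·(14 − 16.4)/22 = 60.4°C ✓ — passes.
F5 (23 nt, A=1 T=7 G=8 C=7): longest run = 2 ✓; Tm = 64.9 + 41·(15 − 16.4)/23 = 62.4°C ✓ — passes.

F1, F2, F4 and F5.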